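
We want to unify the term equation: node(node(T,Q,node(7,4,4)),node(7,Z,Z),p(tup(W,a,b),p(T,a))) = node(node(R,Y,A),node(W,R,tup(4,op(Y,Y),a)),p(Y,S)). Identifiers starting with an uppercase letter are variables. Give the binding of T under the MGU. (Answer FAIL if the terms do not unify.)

tup(4,op(tup(7,a,b),tup(7,a,b)),a)

Decompose node/3: node(T,Q,node(7,4,4)) = node(R,Y,A),  node(7,Z,Z) = node(W,R,tup(4,op(Y,Y),a)),  p(tup(W,a,b),p(T,a)) = p(Y,S).
Decompose node/3: T = R,  Q = Y,  node(7,4,4) = A.
Bind T := R; substituting into the one remaining equation that mentions T gives: p(tup(W,a,b),p(R,a)) = p(Y,S).
Bind Q := Y; no other remaining equation mentions Q.
Bind A := node(7,4,4); no other remaining equation mentions A.
Decompose node/3: 7 = W,  Z = R,  Z = tup(4,op(Y,Y),a).
Bind W := 7; substituting into the one remaining equation that mentions W gives: p(tup(7,a,b),p(R,a)) = p(Y,S).
Bind Z := R; substituting into the one remaining equation that mentions Z gives: R = tup(4,op(Y,Y),a).
Bind R := tup(4,op(Y,Y),a); substituting into the remaining equation gives: p(tup(7,a,b),p(tup(4,op(Y,Y),a),a)) = p(Y,S). Substituting into the earlier bindings gives T := tup(4,op(Y,Y),a), Z := tup(4,op(Y,Y),a).
Decompose p/2: tup(7,a,b) = Y,  p(tup(4,op(Y,Y),a),a) = S.
Bind Y := tup(7,a,b); substituting into the remaining equation gives: p(tup(4,op(tup(7,a,b),tup(7,a,b)),a),a) = S. Substituting into the earlier bindings gives T := tup(4,op(tup(7,a,b),tup(7,a,b)),a), Q := tup(7,a,b), Z := tup(4,op(tup(7,a,b),tup(7,a,b)),a), R := tup(4,op(tup(7,a,b),tup(7,a,b)),a).
Bind S := p(tup(4,op(tup(7,a,b),tup(7,a,b)),a),a).
MGU = { T ↦ tup(4,op(tup(7,a,b),tup(7,a,b)),a), Q ↦ tup(7,a,b), A ↦ node(7,4,4), W ↦ 7, Z ↦ tup(4,op(tup(7,a,b),tup(7,a,b)),a), R ↦ tup(4,op(tup(7,a,b),tup(7,a,b)),a), Y ↦ tup(7,a,b), S ↦ p(tup(4,op(tup(7,a,b),tup(7,a,b)),a),a) }, so T ↦ tup(4,op(tup(7,a,b),tup(7,a,b)),a).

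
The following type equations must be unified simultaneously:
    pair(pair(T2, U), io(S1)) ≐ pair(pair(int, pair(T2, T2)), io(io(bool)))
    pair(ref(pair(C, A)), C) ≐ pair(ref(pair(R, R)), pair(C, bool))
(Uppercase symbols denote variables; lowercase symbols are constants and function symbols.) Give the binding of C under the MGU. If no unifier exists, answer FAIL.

FAIL

Decompose pair/2: pair(T2, U) ≐ pair(int, pair(T2, T2)),  io(S1) ≐ io(io(bool)).
Decompose pair/2: T2 ≐ int,  U ≐ pair(T2, T2).
Bind T2 := int; substituting into the one remaining equation that mentions T2 gives: U ≐ pair(int, int).
Bind U := pair(int, int); no other remaining equation mentions U.
Decompose io/1: S1 ≐ io(bool).
Bind S1 := io(bool); no other remaining equation mentions S1.
Decompose pair/2: ref(pair(C, A)) ≐ ref(pair(R, R)),  C ≐ pair(C, bool).
Decompose ref/1: pair(C, A) ≐ pair(R, R).
Decompose pair/2: C ≐ R,  A ≐ R.
Bind C := R; substituting into the one remaining equation that mentions C gives: R ≐ pair(R, bool).
Bind A := R; no other remaining equation mentions A.
Occurs check fails: R occurs in pair(R, bool); the equation R ≐ pair(R, bool) has no finite solution.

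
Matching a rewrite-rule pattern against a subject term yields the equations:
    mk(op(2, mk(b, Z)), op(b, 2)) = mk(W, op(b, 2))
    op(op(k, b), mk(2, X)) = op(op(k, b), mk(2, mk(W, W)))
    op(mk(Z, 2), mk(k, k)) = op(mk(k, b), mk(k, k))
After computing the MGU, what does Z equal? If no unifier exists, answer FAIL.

FAIL

Decompose mk/2: op(2, mk(b, Z)) = W,  op(b, 2) = op(b, 2).
Bind W := op(2, mk(b, Z)); substituting into the one remaining equation that mentions W gives: op(op(k, b), mk(2, X)) = op(op(k, b), mk(2, mk(op(2, mk(b, Z)), op(2, mk(b, Z))))).
Delete trivial equation op(b, 2) = op(b, 2).
Decompose op/2: op(k, b) = op(k, b),  mk(2, X) = mk(2, mk(op(2, mk(b, Z)), op(2, mk(b, Z)))).
Delete trivial equation op(k, b) = op(k, b).
Decompose mk/2: 2 = 2,  X = mk(op(2, mk(b, Z)), op(2, mk(b, Z))).
Delete trivial equation 2 = 2.
Bind X := mk(op(2, mk(b, Z)), op(2, mk(b, Z))); no other remaining equation mentions X.
Decompose op/2: mk(Z, 2) = mk(k, b),  mk(k, k) = mk(k, k).
Decompose mk/2: Z = k,  2 = b.
Bind Z := k; no other remaining equation mentions Z. Substituting into the earlier bindings gives W := op(2, mk(b, k)), X := mk(op(2, mk(b, k)), op(2, mk(b, k))).
Clash: constants 2 and b differ; no unifier exists.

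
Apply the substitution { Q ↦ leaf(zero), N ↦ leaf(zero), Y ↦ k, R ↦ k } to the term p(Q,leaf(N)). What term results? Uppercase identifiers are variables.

p(leaf(zero),leaf(leaf(zero)))

Replace each occurrence of Q with leaf(zero).
Replace each occurrence of N with leaf(zero).
Result: p(leaf(zero),leaf(leaf(zero))).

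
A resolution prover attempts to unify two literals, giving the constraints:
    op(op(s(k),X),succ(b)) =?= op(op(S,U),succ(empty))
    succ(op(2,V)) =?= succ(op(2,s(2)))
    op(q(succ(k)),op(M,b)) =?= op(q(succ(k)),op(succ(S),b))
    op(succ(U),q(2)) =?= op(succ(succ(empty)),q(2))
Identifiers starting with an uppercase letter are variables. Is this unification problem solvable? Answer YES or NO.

NO

Decompose op/2: op(s(k),X) =?= op(S,U),  succ(b) =?= succ(empty).
Decompose op/2: s(k) =?= S,  X =?= U.
Bind S := s(k); substituting into the one remaining equation that mentions S gives: op(q(succ(k)),op(M,b)) =?= op(q(succ(k)),op(succ(s(k)),b)).
Bind X := U; no other remaining equation mentions X.
Decompose succ/1: b =?= empty.
Clash: constants b and empty differ; no unifier exists.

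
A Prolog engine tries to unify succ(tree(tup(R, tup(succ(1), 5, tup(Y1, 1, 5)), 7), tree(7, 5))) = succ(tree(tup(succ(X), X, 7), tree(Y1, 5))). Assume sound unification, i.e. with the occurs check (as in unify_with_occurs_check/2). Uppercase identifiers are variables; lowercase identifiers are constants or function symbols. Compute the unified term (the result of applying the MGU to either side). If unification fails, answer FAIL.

succ(tree(tup(succ(tup(succ(1), 5, tup(7, 1, 5))), tup(succ(1), 5, tup(7, 1, 5)), 7), tree(7, 5)))

Decompose succ/1: tree(tup(R, tup(succ(1), 5, tup(Y1, 1, 5)), 7), tree(7, 5)) = tree(tup(succ(X), X, 7), tree(Y1, 5)).
Decompose tree/2: tup(R, tup(succ(1), 5, tup(Y1, 1, 5)), 7) = tup(succ(X), X, 7),  tree(7, 5) = tree(Y1, 5).
Decompose tup/3: R = succ(X),  tup(succ(1), 5, tup(Y1, 1, 5)) = X,  7 = 7.
Bind R := succ(X); no other remaining equation mentions R.
Bind X := tup(succ(1), 5, tup(Y1, 1, 5)); no other remaining equation mentions X. Substituting into the earlier binding gives R := succ(tup(succ(1), 5, tup(Y1, 1, 5))).
Delete trivial equation 7 = 7.
Decompose tree/2: 7 = Y1,  5 = 5.
Bind Y1 := 7; no other remaining equation mentions Y1. Substituting into the earlier bindings gives R := succ(tup(succ(1), 5, tup(7, 1, 5))), X := tup(succ(1), 5, tup(7, 1, 5)).
Delete trivial equation 5 = 5.
Applying the MGU to either side gives succ(tree(tup(succ(tup(succ(1), 5, tup(7, 1, 5))), tup(succ(1), 5, tup(7, 1, 5)), 7), tree(7, 5))).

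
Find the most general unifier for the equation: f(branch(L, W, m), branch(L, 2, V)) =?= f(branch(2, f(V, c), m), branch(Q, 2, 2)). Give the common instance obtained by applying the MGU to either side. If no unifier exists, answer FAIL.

Decompose f/2: branch(L, W, m) =?= branch(2, f(V, c), m),  branch(L, 2, V) =?= branch(Q, 2, 2).
Decompose branch/3: L =?= 2,  W =?= f(V, c),  m =?= m.
Bind L := 2; substituting into the one remaining equation that mentions L gives: branch(2, 2, V) =?= branch(Q, 2, 2).
Bind W := f(V, c); no other remaining equation mentions W.
Delete trivial equation m =?= m.
Decompose branch/3: 2 =?= Q,  2 =?= 2,  V =?= 2.
Bind Q := 2; no other remaining equation mentions Q.
Delete trivial equation 2 =?= 2.
Bind V := 2. Substituting into the earlier binding gives W := f(2, c).
Applying the MGU to either side gives f(branch(2, f(2, c), m), branch(2, 2, 2)).

f(branch(2, f(2, c), m), branch(2, 2, 2))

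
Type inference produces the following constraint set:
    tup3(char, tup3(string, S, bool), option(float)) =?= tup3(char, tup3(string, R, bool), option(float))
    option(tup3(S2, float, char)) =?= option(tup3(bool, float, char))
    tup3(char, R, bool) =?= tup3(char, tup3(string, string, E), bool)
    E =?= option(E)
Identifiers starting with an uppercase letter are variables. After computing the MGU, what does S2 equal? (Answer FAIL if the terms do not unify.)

Decompose tup3/3: char =?= char,  tup3(string, S, bool) =?= tup3(string, R, bool),  option(float) =?= option(float).
Delete trivial equation char =?= char.
Decompose tup3/3: string =?= string,  S =?= R,  bool =?= bool.
Delete trivial equation string =?= string.
Bind S := R; no other remaining equation mentions S.
Delete trivial equation bool =?= bool.
Delete trivial equation option(float) =?= option(float).
Decompose option/1: tup3(S2, float, char) =?= tup3(bool, float, char).
Decompose tup3/3: S2 =?= bool,  float =?= float,  char =?= char.
Bind S2 := bool; no other remaining equation mentions S2.
Delete trivial equation float =?= float.
Delete trivial equation char =?= char.
Decompose tup3/3: char =?= char,  R =?= tup3(string, string, E),  bool =?= bool.
Delete trivial equation char =?= char.
Bind R := tup3(string, string, E); no other remaining equation mentions R. Substituting into the earlier binding gives S := tup3(string, string, E).
Delete trivial equation bool =?= bool.
Occurs check fails: E occurs in option(E); the equation E =?= option(E) has no finite solution.

FAIL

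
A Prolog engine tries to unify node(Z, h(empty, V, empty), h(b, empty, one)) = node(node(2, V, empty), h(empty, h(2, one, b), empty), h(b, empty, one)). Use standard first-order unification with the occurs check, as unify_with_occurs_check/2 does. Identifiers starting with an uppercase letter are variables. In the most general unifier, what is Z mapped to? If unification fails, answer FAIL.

Decompose node/3: Z = node(2, V, empty),  h(empty, V, empty) = h(empty, h(2, one, b), empty),  h(b, empty, one) = h(b, empty, one).
Bind Z := node(2, V, empty); no other remaining equation mentions Z.
Decompose h/3: empty = empty,  V = h(2, one, b),  empty = empty.
Delete trivial equation empty = empty.
Bind V := h(2, one, b); no other remaining equation mentions V. Substituting into the earlier binding gives Z := node(2, h(2, one, b), empty).
Delete trivial equation empty = empty.
Delete trivial equation h(b, empty, one) = h(b, empty, one).
MGU = { Z = node(2, h(2, one, b), empty), V = h(2, one, b) }, so Z = node(2, h(2, one, b), empty).

node(2, h(2, one, b), empty)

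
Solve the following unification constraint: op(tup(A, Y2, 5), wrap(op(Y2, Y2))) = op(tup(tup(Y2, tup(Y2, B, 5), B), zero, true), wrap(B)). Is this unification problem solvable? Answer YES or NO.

NO

Decompose op/2: tup(A, Y2, 5) = tup(tup(Y2, tup(Y2, B, 5), B), zero, true),  wrap(op(Y2, Y2)) = wrap(B).
Decompose tup/3: A = tup(Y2, tup(Y2, B, 5), B),  Y2 = zero,  5 = true.
Bind A := tup(Y2, tup(Y2, B, 5), B); no other remaining equation mentions A.
Bind Y2 := zero; substituting into the one remaining equation that mentions Y2 gives: wrap(op(zero, zero)) = wrap(B). Substituting into the earlier binding gives A := tup(zero, tup(zero, B, 5), B).
Clash: constants 5 and true differ; no unifier exists.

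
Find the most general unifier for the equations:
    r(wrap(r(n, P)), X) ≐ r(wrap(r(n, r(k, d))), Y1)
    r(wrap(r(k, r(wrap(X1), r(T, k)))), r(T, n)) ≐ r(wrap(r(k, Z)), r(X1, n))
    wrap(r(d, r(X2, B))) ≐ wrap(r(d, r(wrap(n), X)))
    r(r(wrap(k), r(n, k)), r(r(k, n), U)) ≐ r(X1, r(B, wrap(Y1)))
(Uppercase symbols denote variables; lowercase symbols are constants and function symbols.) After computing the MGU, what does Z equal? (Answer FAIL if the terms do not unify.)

r(wrap(r(wrap(k), r(n, k))), r(r(wrap(k), r(n, k)), k))

Decompose r/2: wrap(r(n, P)) ≐ wrap(r(n, r(k, d))),  X ≐ Y1.
Decompose wrap/1: r(n, P) ≐ r(n, r(k, d)).
Decompose r/2: n ≐ n,  P ≐ r(k, d).
Delete trivial equation n ≐ n.
Bind P := r(k, d); no other remaining equation mentions P.
Bind X := Y1; substituting into the one remaining equation that mentions X gives: wrap(r(d, r(X2, B))) ≐ wrap(r(d, r(wrap(n), Y1))).
Decompose r/2: wrap(r(k, r(wrap(X1), r(T, k)))) ≐ wrap(r(k, Z)),  r(T, n) ≐ r(X1, n).
Decompose wrap/1: r(k, r(wrap(X1), r(T, k))) ≐ r(k, Z).
Decompose r/2: k ≐ k,  r(wrap(X1), r(T, k)) ≐ Z.
Delete trivial equation k ≐ k.
Bind Z := r(wrap(X1), r(T, k)); no other remaining equation mentions Z.
Decompose r/2: T ≐ X1,  n ≐ n.
Bind T := X1; no other remaining equation mentions T. Substituting into the earlier binding gives Z := r(wrap(X1), r(X1, k)).
Delete trivial equation n ≐ n.
Decompose wrap/1: r(d, r(X2, B)) ≐ r(d, r(wrap(n), Y1)).
Decompose r/2: d ≐ d,  r(X2, B) ≐ r(wrap(n), Y1).
Delete trivial equation d ≐ d.
Decompose r/2: X2 ≐ wrap(n),  B ≐ Y1.
Bind X2 := wrap(n); no other remaining equation mentions X2.
Bind B := Y1; substituting into the remaining equation gives: r(r(wrap(k), r(n, k)), r(r(k, n), U)) ≐ r(X1, r(Y1, wrap(Y1))).
Decompose r/2: r(wrap(k), r(n, k)) ≐ X1,  r(r(k, n), U) ≐ r(Y1, wrap(Y1)).
Bind X1 := r(wrap(k), r(n, k)); no other remaining equation mentions X1. Substituting into the earlier bindings gives Z := r(wrap(r(wrap(k), r(n, k))), r(r(wrap(k), r(n, k)), k)), T := r(wrap(k), r(n, k)).
Decompose r/2: r(k, n) ≐ Y1,  U ≐ wrap(Y1).
Bind Y1 := r(k, n); substituting into the remaining equation gives: U ≐ wrap(r(k, n)). Substituting into the earlier bindings gives X := r(k, n), B := r(k, n).
Bind U := wrap(r(k, n)).
MGU = { P ↦ r(k, d), X ↦ r(k, n), Z ↦ r(wrap(r(wrap(k), r(n, k))), r(r(wrap(k), r(n, k)), k)), T ↦ r(wrap(k), r(n, k)), X2 ↦ wrap(n), B ↦ r(k, n), X1 ↦ r(wrap(k), r(n, k)), Y1 ↦ r(k, n), U ↦ wrap(r(k, n)) }, so Z ↦ r(wrap(r(wrap(k), r(n, k))), r(r(wrap(k), r(n, k)), k)).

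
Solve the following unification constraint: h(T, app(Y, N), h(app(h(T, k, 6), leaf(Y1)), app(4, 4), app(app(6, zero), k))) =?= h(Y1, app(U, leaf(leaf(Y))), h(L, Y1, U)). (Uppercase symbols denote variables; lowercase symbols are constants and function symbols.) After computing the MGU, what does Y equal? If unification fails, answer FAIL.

Decompose h/3: T =?= Y1,  app(Y, N) =?= app(U, leaf(leaf(Y))),  h(app(h(T, k, 6), leaf(Y1)), app(4, 4), app(app(6, zero), k)) =?= h(L, Y1, U).
Bind T := Y1; substituting into the one remaining equation that mentions T gives: h(app(h(Y1, k, 6), leaf(Y1)), app(4, 4), app(app(6, zero), k)) =?= h(L, Y1, U).
Decompose app/2: Y =?= U,  N =?= leaf(leaf(Y)).
Bind Y := U; substituting into the one remaining equation that mentions Y gives: N =?= leaf(leaf(U)).
Bind N := leaf(leaf(U)); no other remaining equation mentions N.
Decompose h/3: app(h(Y1, k, 6), leaf(Y1)) =?= L,  app(4, 4) =?= Y1,  app(app(6, zero), k) =?= U.
Bind L := app(h(Y1, k, 6), leaf(Y1)); no other remaining equation mentions L.
Bind Y1 := app(4, 4); no other remaining equation mentions Y1. Substituting into the earlier bindings gives T := app(4, 4), L := app(h(app(4, 4), k, 6), leaf(app(4, 4))).
Bind U := app(app(6, zero), k). Substituting into the earlier bindings gives Y := app(app(6, zero), k), N := leaf(leaf(app(app(6, zero), k))).
MGU = { T ↦ app(4, 4), Y ↦ app(app(6, zero), k), N ↦ leaf(leaf(app(app(6, zero), k))), L ↦ app(h(app(4, 4), k, 6), leaf(app(4, 4))), Y1 ↦ app(4, 4), U ↦ app(app(6, zero), k) }, so Y ↦ app(app(6, zero), k).

app(app(6, zero), k)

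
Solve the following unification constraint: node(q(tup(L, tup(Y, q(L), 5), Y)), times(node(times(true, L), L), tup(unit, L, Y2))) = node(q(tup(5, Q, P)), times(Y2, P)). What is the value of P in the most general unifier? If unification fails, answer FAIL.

tup(unit, 5, node(times(true, 5), 5))

Decompose node/2: q(tup(L, tup(Y, q(L), 5), Y)) = q(tup(5, Q, P)),  times(node(times(true, L), L), tup(unit, L, Y2)) = times(Y2, P).
Decompose q/1: tup(L, tup(Y, q(L), 5), Y) = tup(5, Q, P).
Decompose tup/3: L = 5,  tup(Y, q(L), 5) = Q,  Y = P.
Bind L := 5; substituting into the 2 remaining equations that mention L gives: tup(Y, q(5), 5) = Q,  times(node(times(true, 5), 5), tup(unit, 5, Y2)) = times(Y2, P).
Bind Q := tup(Y, q(5), 5); no other remaining equation mentions Q.
Bind Y := P; no other remaining equation mentions Y. Substituting into the earlier binding gives Q := tup(P, q(5), 5).
Decompose times/2: node(times(true, 5), 5) = Y2,  tup(unit, 5, Y2) = P.
Bind Y2 := node(times(true, 5), 5); substituting into the remaining equation gives: tup(unit, 5, node(times(true, 5), 5)) = P.
Bind P := tup(unit, 5, node(times(true, 5), 5)). Substituting into the earlier bindings gives Q := tup(tup(unit, 5, node(times(true, 5), 5)), q(5), 5), Y := tup(unit, 5, node(times(true, 5), 5)).
MGU = { L -> 5, Q -> tup(tup(unit, 5, node(times(true, 5), 5)), q(5), 5), Y -> tup(unit, 5, node(times(true, 5), 5)), Y2 -> node(times(true, 5), 5), P -> tup(unit, 5, node(times(true, 5), 5)) }, so P -> tup(unit, 5, node(times(true, 5), 5)).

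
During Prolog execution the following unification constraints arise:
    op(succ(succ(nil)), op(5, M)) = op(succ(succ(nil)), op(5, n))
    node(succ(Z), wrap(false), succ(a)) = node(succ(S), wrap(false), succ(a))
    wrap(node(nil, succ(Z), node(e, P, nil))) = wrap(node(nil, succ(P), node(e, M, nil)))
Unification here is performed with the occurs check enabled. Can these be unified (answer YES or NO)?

Decompose op/2: succ(succ(nil)) = succ(succ(nil)),  op(5, M) = op(5, n).
Delete trivial equation succ(succ(nil)) = succ(succ(nil)).
Decompose op/2: 5 = 5,  M = n.
Delete trivial equation 5 = 5.
Bind M := n; substituting into the one remaining equation that mentions M gives: wrap(node(nil, succ(Z), node(e, P, nil))) = wrap(node(nil, succ(P), node(e, n, nil))).
Decompose node/3: succ(Z) = succ(S),  wrap(false) = wrap(false),  succ(a) = succ(a).
Decompose succ/1: Z = S.
Bind Z := S; substituting into the one remaining equation that mentions Z gives: wrap(node(nil, succ(S), node(e, P, nil))) = wrap(node(nil, succ(P), node(e, n, nil))).
Delete trivial equation wrap(false) = wrap(false).
Delete trivial equation succ(a) = succ(a).
Decompose wrap/1: node(nil, succ(S), node(e, P, nil)) = node(nil, succ(P), node(e, n, nil)).
Decompose node/3: nil = nil,  succ(S) = succ(P),  node(e, P, nil) = node(e, n, nil).
Delete trivial equation nil = nil.
Decompose succ/1: S = P.
Bind S := P; no other remaining equation mentions S. Substituting into the earlier binding gives Z := P.
Decompose node/3: e = e,  P = n,  nil = nil.
Delete trivial equation e = e.
Bind P := n; no other remaining equation mentions P. Substituting into the earlier bindings gives Z := n, S := n.
Delete trivial equation nil = nil.
No equations remain and no clash or occurs-check failure arose, so a unifier exists.

YES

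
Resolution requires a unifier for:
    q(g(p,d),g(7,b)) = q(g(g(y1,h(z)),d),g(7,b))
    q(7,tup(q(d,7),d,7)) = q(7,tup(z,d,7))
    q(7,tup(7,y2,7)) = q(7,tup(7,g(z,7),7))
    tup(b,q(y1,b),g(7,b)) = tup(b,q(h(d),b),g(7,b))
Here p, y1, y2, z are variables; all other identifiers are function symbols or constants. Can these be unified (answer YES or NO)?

Decompose q/2: g(p,d) = g(g(y1,h(z)),d),  g(7,b) = g(7,b).
Decompose g/2: p = g(y1,h(z)),  d = d.
Bind p := g(y1,h(z)); no other remaining equation mentions p.
Delete trivial equation d = d.
Delete trivial equation g(7,b) = g(7,b).
Decompose q/2: 7 = 7,  tup(q(d,7),d,7) = tup(z,d,7).
Delete trivial equation 7 = 7.
Decompose tup/3: q(d,7) = z,  d = d,  7 = 7.
Bind z := q(d,7); substituting into the one remaining equation that mentions z gives: q(7,tup(7,y2,7)) = q(7,tup(7,g(q(d,7),7),7)). Substituting into the earlier binding gives p := g(y1,h(q(d,7))).
Delete trivial equation d = d.
Delete trivial equation 7 = 7.
Decompose q/2: 7 = 7,  tup(7,y2,7) = tup(7,g(q(d,7),7),7).
Delete trivial equation 7 = 7.
Decompose tup/3: 7 = 7,  y2 = g(q(d,7),7),  7 = 7.
Delete trivial equation 7 = 7.
Bind y2 := g(q(d,7),7); no other remaining equation mentions y2.
Delete trivial equation 7 = 7.
Decompose tup/3: b = b,  q(y1,b) = q(h(d),b),  g(7,b) = g(7,b).
Delete trivial equation b = b.
Decompose q/2: y1 = h(d),  b = b.
Bind y1 := h(d); no other remaining equation mentions y1. Substituting into the earlier binding gives p := g(h(d),h(q(d,7))).
Delete trivial equation b = b.
Delete trivial equation g(7,b) = g(7,b).
No equations remain and no clash or occurs-check failure arose, so a unifier exists.

YES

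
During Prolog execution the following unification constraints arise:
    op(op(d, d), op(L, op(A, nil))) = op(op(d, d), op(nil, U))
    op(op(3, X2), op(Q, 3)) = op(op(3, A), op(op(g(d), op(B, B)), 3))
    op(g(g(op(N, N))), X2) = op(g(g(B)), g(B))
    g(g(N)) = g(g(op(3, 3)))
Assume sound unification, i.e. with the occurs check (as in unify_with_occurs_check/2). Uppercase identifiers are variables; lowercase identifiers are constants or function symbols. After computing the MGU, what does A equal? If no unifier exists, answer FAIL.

g(op(op(3, 3), op(3, 3)))

Decompose op/2: op(d, d) = op(d, d),  op(L, op(A, nil)) = op(nil, U).
Delete trivial equation op(d, d) = op(d, d).
Decompose op/2: L = nil,  op(A, nil) = U.
Bind L := nil; no other remaining equation mentions L.
Bind U := op(A, nil); no other remaining equation mentions U.
Decompose op/2: op(3, X2) = op(3, A),  op(Q, 3) = op(op(g(d), op(B, B)), 3).
Decompose op/2: 3 = 3,  X2 = A.
Delete trivial equation 3 = 3.
Bind X2 := A; substituting into the one remaining equation that mentions X2 gives: op(g(g(op(N, N))), A) = op(g(g(B)), g(B)).
Decompose op/2: Q = op(g(d), op(B, B)),  3 = 3.
Bind Q := op(g(d), op(B, B)); no other remaining equation mentions Q.
Delete trivial equation 3 = 3.
Decompose op/2: g(g(op(N, N))) = g(g(B)),  A = g(B).
Decompose g/1: g(op(N, N)) = g(B).
Decompose g/1: op(N, N) = B.
Bind B := op(N, N); substituting into the one remaining equation that mentions B gives: A = g(op(N, N)). Substituting into the earlier binding gives Q := op(g(d), op(op(N, N), op(N, N))).
Bind A := g(op(N, N)); no other remaining equation mentions A. Substituting into the earlier bindings gives U := op(g(op(N, N)), nil), X2 := g(op(N, N)).
Decompose g/1: g(N) = g(op(3, 3)).
Decompose g/1: N = op(3, 3).
Bind N := op(3, 3). Substituting into the earlier bindings gives U := op(g(op(op(3, 3), op(3, 3))), nil), X2 := g(op(op(3, 3), op(3, 3))), Q := op(g(d), op(op(op(3, 3), op(3, 3)), op(op(3, 3), op(3, 3)))), B := op(op(3, 3), op(3, 3)), A := g(op(op(3, 3), op(3, 3))).
MGU = { L -> nil, U -> op(g(op(op(3, 3), op(3, 3))), nil), X2 -> g(op(op(3, 3), op(3, 3))), Q -> op(g(d), op(op(op(3, 3), op(3, 3)), op(op(3, 3), op(3, 3)))), B -> op(op(3, 3), op(3, 3)), A -> g(op(op(3, 3), op(3, 3))), N -> op(3, 3) }, so A -> g(op(op(3, 3), op(3, 3))).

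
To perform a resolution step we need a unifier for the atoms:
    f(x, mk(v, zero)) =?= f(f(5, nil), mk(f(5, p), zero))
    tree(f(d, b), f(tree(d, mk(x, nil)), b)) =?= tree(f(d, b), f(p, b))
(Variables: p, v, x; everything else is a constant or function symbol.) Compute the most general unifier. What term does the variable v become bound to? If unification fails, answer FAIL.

f(5, tree(d, mk(f(5, nil), nil)))

Decompose f/2: x =?= f(5, nil),  mk(v, zero) =?= mk(f(5, p), zero).
Bind x := f(5, nil); substituting into the one remaining equation that mentions x gives: tree(f(d, b), f(tree(d, mk(f(5, nil), nil)), b)) =?= tree(f(d, b), f(p, b)).
Decompose mk/2: v =?= f(5, p),  zero =?= zero.
Bind v := f(5, p); no other remaining equation mentions v.
Delete trivial equation zero =?= zero.
Decompose tree/2: f(d, b) =?= f(d, b),  f(tree(d, mk(f(5, nil), nil)), b) =?= f(p, b).
Delete trivial equation f(d, b) =?= f(d, b).
Decompose f/2: tree(d, mk(f(5, nil), nil)) =?= p,  b =?= b.
Bind p := tree(d, mk(f(5, nil), nil)); no other remaining equation mentions p. Substituting into the earlier binding gives v := f(5, tree(d, mk(f(5, nil), nil))).
Delete trivial equation b =?= b.
MGU = { x ↦ f(5, nil), v ↦ f(5, tree(d, mk(f(5, nil), nil))), p ↦ tree(d, mk(f(5, nil), nil)) }, so v ↦ f(5, tree(d, mk(f(5, nil), nil))).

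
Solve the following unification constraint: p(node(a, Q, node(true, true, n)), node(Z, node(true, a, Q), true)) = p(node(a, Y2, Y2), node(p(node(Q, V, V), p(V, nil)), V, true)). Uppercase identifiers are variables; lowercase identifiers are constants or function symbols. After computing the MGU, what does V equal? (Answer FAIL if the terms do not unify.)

node(true, a, node(true, true, n))

Decompose p/2: node(a, Q, node(true, true, n)) = node(a, Y2, Y2),  node(Z, node(true, a, Q), true) = node(p(node(Q, V, V), p(V, nil)), V, true).
Decompose node/3: a = a,  Q = Y2,  node(true, true, n) = Y2.
Delete trivial equation a = a.
Bind Q := Y2; substituting into the one remaining equation that mentions Q gives: node(Z, node(true, a, Y2), true) = node(p(node(Y2, V, V), p(V, nil)), V, true).
Bind Y2 := node(true, true, n); substituting into the remaining equation gives: node(Z, node(true, a, node(true, true, n)), true) = node(p(node(node(true, true, n), V, V), p(V, nil)), V, true). Substituting into the earlier binding gives Q := node(true, true, n).
Decompose node/3: Z = p(node(node(true, true, n), V, V), p(V, nil)),  node(true, a, node(true, true, n)) = V,  true = true.
Bind Z := p(node(node(true, true, n), V, V), p(V, nil)); no other remaining equation mentions Z.
Bind V := node(true, a, node(true, true, n)); no other remaining equation mentions V. Substituting into the earlier binding gives Z := p(node(node(true, true, n), node(true, a, node(true, true, n)), node(true, a, node(true, true, n))), p(node(true, a, node(true, true, n)), nil)).
Delete trivial equation true = true.
MGU = { Q ↦ node(true, true, n), Y2 ↦ node(true, true, n), Z ↦ p(node(node(true, true, n), node(true, a, node(true, true, n)), node(true, a, node(true, true, n))), p(node(true, a, node(true, true, n)), nil)), V ↦ node(true, a, node(true, true, n)) }, so V ↦ node(true, a, node(true, true, n)).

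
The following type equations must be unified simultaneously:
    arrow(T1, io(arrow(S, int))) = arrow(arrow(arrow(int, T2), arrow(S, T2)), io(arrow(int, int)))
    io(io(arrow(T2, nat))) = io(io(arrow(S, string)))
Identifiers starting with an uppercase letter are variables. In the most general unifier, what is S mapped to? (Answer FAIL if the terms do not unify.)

Decompose arrow/2: T1 = arrow(arrow(int, T2), arrow(S, T2)),  io(arrow(S, int)) = io(arrow(int, int)).
Bind T1 := arrow(arrow(int, T2), arrow(S, T2)); no other remaining equation mentions T1.
Decompose io/1: arrow(S, int) = arrow(int, int).
Decompose arrow/2: S = int,  int = int.
Bind S := int; substituting into the one remaining equation that mentions S gives: io(io(arrow(T2, nat))) = io(io(arrow(int, string))). Substituting into the earlier binding gives T1 := arrow(arrow(int, T2), arrow(int, T2)).
Delete trivial equation int = int.
Decompose io/1: io(arrow(T2, nat)) = io(arrow(int, string)).
Decompose io/1: arrow(T2, nat) = arrow(int, string).
Decompose arrow/2: T2 = int,  nat = string.
Bind T2 := int; no other remaining equation mentions T2. Substituting into the earlier binding gives T1 := arrow(arrow(int, int), arrow(int, int)).
Clash: constants nat and string differ; no unifier exists.

FAIL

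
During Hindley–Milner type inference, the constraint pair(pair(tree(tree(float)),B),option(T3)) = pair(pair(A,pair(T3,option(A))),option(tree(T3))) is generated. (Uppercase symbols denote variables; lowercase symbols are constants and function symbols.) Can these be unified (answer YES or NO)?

Decompose pair/2: pair(tree(tree(float)),B) = pair(A,pair(T3,option(A))),  option(T3) = option(tree(T3)).
Decompose pair/2: tree(tree(float)) = A,  B = pair(T3,option(A)).
Bind A := tree(tree(float)); substituting into the one remaining equation that mentions A gives: B = pair(T3,option(tree(tree(float)))).
Bind B := pair(T3,option(tree(tree(float)))); no other remaining equation mentions B.
Decompose option/1: T3 = tree(T3).
Occurs check fails: T3 occurs in tree(T3); the equation T3 = tree(T3) has no finite solution.

NO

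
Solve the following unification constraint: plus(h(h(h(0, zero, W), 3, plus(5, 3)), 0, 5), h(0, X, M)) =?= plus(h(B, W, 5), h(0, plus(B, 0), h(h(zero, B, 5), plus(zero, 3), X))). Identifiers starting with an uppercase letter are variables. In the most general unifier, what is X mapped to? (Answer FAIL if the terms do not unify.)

plus(h(h(0, zero, 0), 3, plus(5, 3)), 0)

Decompose plus/2: h(h(h(0, zero, W), 3, plus(5, 3)), 0, 5) =?= h(B, W, 5),  h(0, X, M) =?= h(0, plus(B, 0), h(h(zero, B, 5), plus(zero, 3), X)).
Decompose h/3: h(h(0, zero, W), 3, plus(5, 3)) =?= B,  0 =?= W,  5 =?= 5.
Bind B := h(h(0, zero, W), 3, plus(5, 3)); substituting into the one remaining equation that mentions B gives: h(0, X, M) =?= h(0, plus(h(h(0, zero, W), 3, plus(5, 3)), 0), h(h(zero, h(h(0, zero, W), 3, plus(5, 3)), 5), plus(zero, 3), X)).
Bind W := 0; substituting into the one remaining equation that mentions W gives: h(0, X, M) =?= h(0, plus(h(h(0, zero, 0), 3, plus(5, 3)), 0), h(h(zero, h(h(0, zero, 0), 3, plus(5, 3)), 5), plus(zero, 3), X)). Substituting into the earlier binding gives B := h(h(0, zero, 0), 3, plus(5, 3)).
Delete trivial equation 5 =?= 5.
Decompose h/3: 0 =?= 0,  X =?= plus(h(h(0, zero, 0), 3, plus(5, 3)), 0),  M =?= h(h(zero, h(h(0, zero, 0), 3, plus(5, 3)), 5), plus(zero, 3), X).
Delete trivial equation 0 =?= 0.
Bind X := plus(h(h(0, zero, 0), 3, plus(5, 3)), 0); substituting into the remaining equation gives: M =?= h(h(zero, h(h(0, zero, 0), 3, plus(5, 3)), 5), plus(zero, 3), plus(h(h(0, zero, 0), 3, plus(5, 3)), 0)).
Bind M := h(h(zero, h(h(0, zero, 0), 3, plus(5, 3)), 5), plus(zero, 3), plus(h(h(0, zero, 0), 3, plus(5, 3)), 0)).
MGU = { B -> h(h(0, zero, 0), 3, plus(5, 3)), W -> 0, X -> plus(h(h(0, zero, 0), 3, plus(5, 3)), 0), M -> h(h(zero, h(h(0, zero, 0), 3, plus(5, 3)), 5), plus(zero, 3), plus(h(h(0, zero, 0), 3, plus(5, 3)), 0)) }, so X -> plus(h(h(0, zero, 0), 3, plus(5, 3)), 0).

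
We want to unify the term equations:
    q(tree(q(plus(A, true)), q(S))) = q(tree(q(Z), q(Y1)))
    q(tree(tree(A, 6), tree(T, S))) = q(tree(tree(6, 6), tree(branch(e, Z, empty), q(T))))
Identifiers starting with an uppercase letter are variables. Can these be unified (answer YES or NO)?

Decompose q/1: tree(q(plus(A, true)), q(S)) = tree(q(Z), q(Y1)).
Decompose tree/2: q(plus(A, true)) = q(Z),  q(S) = q(Y1).
Decompose q/1: plus(A, true) = Z.
Bind Z := plus(A, true); substituting into the one remaining equation that mentions Z gives: q(tree(tree(A, 6), tree(T, S))) = q(tree(tree(6, 6), tree(branch(e, plus(A, true), empty), q(T)))).
Decompose q/1: S = Y1.
Bind S := Y1; substituting into the remaining equation gives: q(tree(tree(A, 6), tree(T, Y1))) = q(tree(tree(6, 6), tree(branch(e, plus(A, true), empty), q(T)))).
Decompose q/1: tree(tree(A, 6), tree(T, Y1)) = tree(tree(6, 6), tree(branch(e, plus(A, true), empty), q(T))).
Decompose tree/2: tree(A, 6) = tree(6, 6),  tree(T, Y1) = tree(branch(e, plus(A, true), empty), q(T)).
Decompose tree/2: A = 6,  6 = 6.
Bind A := 6; substituting into the one remaining equation that mentions A gives: tree(T, Y1) = tree(branch(e, plus(6, true), empty), q(T)). Substituting into the earlier binding gives Z := plus(6, true).
Delete trivial equation 6 = 6.
Decompose tree/2: T = branch(e, plus(6, true), empty),  Y1 = q(T).
Bind T := branch(e, plus(6, true), empty); substituting into the remaining equation gives: Y1 = q(branch(e, plus(6, true), empty)).
Bind Y1 := q(branch(e, plus(6, true), empty)). Substituting into the earlier binding gives S := q(branch(e, plus(6, true), empty)).
No equations remain and no clash or occurs-check failure arose, so a unifier exists.

YES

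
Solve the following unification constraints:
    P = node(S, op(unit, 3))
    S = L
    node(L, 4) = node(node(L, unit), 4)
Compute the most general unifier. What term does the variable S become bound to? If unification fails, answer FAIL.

Bind P := node(S, op(unit, 3)); no other remaining equation mentions P.
Bind S := L; no other remaining equation mentions S. Substituting into the earlier binding gives P := node(L, op(unit, 3)).
Decompose node/2: L = node(L, unit),  4 = 4.
Occurs check fails: L occurs in node(L, unit); the equation L = node(L, unit) has no finite solution.

FAIL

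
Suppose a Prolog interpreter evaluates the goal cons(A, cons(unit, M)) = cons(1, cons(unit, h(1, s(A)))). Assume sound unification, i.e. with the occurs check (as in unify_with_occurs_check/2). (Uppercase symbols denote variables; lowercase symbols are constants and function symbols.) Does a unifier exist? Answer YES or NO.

YES

Decompose cons/2: A = 1,  cons(unit, M) = cons(unit, h(1, s(A))).
Bind A := 1; substituting into the remaining equation gives: cons(unit, M) = cons(unit, h(1, s(1))).
Decompose cons/2: unit = unit,  M = h(1, s(1)).
Delete trivial equation unit = unit.
Bind M := h(1, s(1)).
No equations remain and no clash or occurs-check failure arose, so a unifier exists.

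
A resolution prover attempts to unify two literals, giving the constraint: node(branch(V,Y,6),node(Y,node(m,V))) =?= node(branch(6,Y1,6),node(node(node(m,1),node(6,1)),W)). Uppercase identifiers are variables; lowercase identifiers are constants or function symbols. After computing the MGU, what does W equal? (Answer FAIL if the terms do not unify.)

node(m,6)

Decompose node/2: branch(V,Y,6) =?= branch(6,Y1,6),  node(Y,node(m,V)) =?= node(node(node(m,1),node(6,1)),W).
Decompose branch/3: V =?= 6,  Y =?= Y1,  6 =?= 6.
Bind V := 6; substituting into the one remaining equation that mentions V gives: node(Y,node(m,6)) =?= node(node(node(m,1),node(6,1)),W).
Bind Y := Y1; substituting into the one remaining equation that mentions Y gives: node(Y1,node(m,6)) =?= node(node(node(m,1),node(6,1)),W).
Delete trivial equation 6 =?= 6.
Decompose node/2: Y1 =?= node(node(m,1),node(6,1)),  node(m,6) =?= W.
Bind Y1 := node(node(m,1),node(6,1)); no other remaining equation mentions Y1. Substituting into the earlier binding gives Y := node(node(m,1),node(6,1)).
Bind W := node(m,6).
MGU = { V ↦ 6, Y ↦ node(node(m,1),node(6,1)), Y1 ↦ node(node(m,1),node(6,1)), W ↦ node(m,6) }, so W ↦ node(m,6).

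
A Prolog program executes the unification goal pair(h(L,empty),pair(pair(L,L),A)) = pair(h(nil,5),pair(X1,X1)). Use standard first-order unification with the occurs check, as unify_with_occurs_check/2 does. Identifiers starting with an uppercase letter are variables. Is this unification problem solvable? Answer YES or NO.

Decompose pair/2: h(L,empty) = h(nil,5),  pair(pair(L,L),A) = pair(X1,X1).
Decompose h/2: L = nil,  empty = 5.
Bind L := nil; substituting into the one remaining equation that mentions L gives: pair(pair(nil,nil),A) = pair(X1,X1).
Clash: constants empty and 5 differ; no unifier exists.

NO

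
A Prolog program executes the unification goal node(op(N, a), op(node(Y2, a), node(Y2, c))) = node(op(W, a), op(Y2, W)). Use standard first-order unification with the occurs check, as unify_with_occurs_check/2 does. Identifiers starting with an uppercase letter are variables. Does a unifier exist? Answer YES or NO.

Decompose node/2: op(N, a) = op(W, a),  op(node(Y2, a), node(Y2, c)) = op(Y2, W).
Decompose op/2: N = W,  a = a.
Bind N := W; no other remaining equation mentions N.
Delete trivial equation a = a.
Decompose op/2: node(Y2, a) = Y2,  node(Y2, c) = W.
Occurs check fails: Y2 occurs in node(Y2, a); the equation Y2 = node(Y2, a) has no finite solution.

NO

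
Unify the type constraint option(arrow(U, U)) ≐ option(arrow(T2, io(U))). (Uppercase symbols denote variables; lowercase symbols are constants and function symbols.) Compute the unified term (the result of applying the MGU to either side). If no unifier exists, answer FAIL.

FAIL

Decompose option/1: arrow(U, U) ≐ arrow(T2, io(U)).
Decompose arrow/2: U ≐ T2,  U ≐ io(U).
Bind U := T2; substituting into the remaining equation gives: T2 ≐ io(T2).
Occurs check fails: T2 occurs in io(T2); the equation T2 ≐ io(T2) has no finite solution.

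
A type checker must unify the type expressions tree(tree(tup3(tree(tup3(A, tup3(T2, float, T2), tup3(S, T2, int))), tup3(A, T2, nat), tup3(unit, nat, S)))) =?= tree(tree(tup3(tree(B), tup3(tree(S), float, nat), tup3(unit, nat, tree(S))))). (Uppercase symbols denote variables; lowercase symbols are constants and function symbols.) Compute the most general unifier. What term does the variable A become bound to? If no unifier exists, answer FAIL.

FAIL

Decompose tree/1: tree(tup3(tree(tup3(A, tup3(T2, float, T2), tup3(S, T2, int))), tup3(A, T2, nat), tup3(unit, nat, S))) =?= tree(tup3(tree(B), tup3(tree(S), float, nat), tup3(unit, nat, tree(S)))).
Decompose tree/1: tup3(tree(tup3(A, tup3(T2, float, T2), tup3(S, T2, int))), tup3(A, T2, nat), tup3(unit, nat, S)) =?= tup3(tree(B), tup3(tree(S), float, nat), tup3(unit, nat, tree(S))).
Decompose tup3/3: tree(tup3(A, tup3(T2, float, T2), tup3(S, T2, int))) =?= tree(B),  tup3(A, T2, nat) =?= tup3(tree(S), float, nat),  tup3(unit, nat, S) =?= tup3(unit, nat, tree(S)).
Decompose tree/1: tup3(A, tup3(T2, float, T2), tup3(S, T2, int)) =?= B.
Bind B := tup3(A, tup3(T2, float, T2), tup3(S, T2, int)); no other remaining equation mentions B.
Decompose tup3/3: A =?= tree(S),  T2 =?= float,  nat =?= nat.
Bind A := tree(S); no other remaining equation mentions A. Substituting into the earlier binding gives B := tup3(tree(S), tup3(T2, float, T2), tup3(S, T2, int)).
Bind T2 := float; no other remaining equation mentions T2. Substituting into the earlier binding gives B := tup3(tree(S), tup3(float, float, float), tup3(S, float, int)).
Delete trivial equation nat =?= nat.
Decompose tup3/3: unit =?= unit,  nat =?= nat,  S =?= tree(S).
Delete trivial equation unit =?= unit.
Delete trivial equation nat =?= nat.
Occurs check fails: S occurs in tree(S); the equation S =?= tree(S) has no finite solution.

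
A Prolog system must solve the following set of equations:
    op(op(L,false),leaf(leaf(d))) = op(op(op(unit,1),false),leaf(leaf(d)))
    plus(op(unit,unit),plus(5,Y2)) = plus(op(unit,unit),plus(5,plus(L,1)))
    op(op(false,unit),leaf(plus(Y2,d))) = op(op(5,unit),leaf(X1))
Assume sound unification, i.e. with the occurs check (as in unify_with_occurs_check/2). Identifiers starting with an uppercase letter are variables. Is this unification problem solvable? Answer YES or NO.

NO

Decompose op/2: op(L,false) = op(op(unit,1),false),  leaf(leaf(d)) = leaf(leaf(d)).
Decompose op/2: L = op(unit,1),  false = false.
Bind L := op(unit,1); substituting into the one remaining equation that mentions L gives: plus(op(unit,unit),plus(5,Y2)) = plus(op(unit,unit),plus(5,plus(op(unit,1),1))).
Delete trivial equation false = false.
Delete trivial equation leaf(leaf(d)) = leaf(leaf(d)).
Decompose plus/2: op(unit,unit) = op(unit,unit),  plus(5,Y2) = plus(5,plus(op(unit,1),1)).
Delete trivial equation op(unit,unit) = op(unit,unit).
Decompose plus/2: 5 = 5,  Y2 = plus(op(unit,1),1).
Delete trivial equation 5 = 5.
Bind Y2 := plus(op(unit,1),1); substituting into the remaining equation gives: op(op(false,unit),leaf(plus(plus(op(unit,1),1),d))) = op(op(5,unit),leaf(X1)).
Decompose op/2: op(false,unit) = op(5,unit),  leaf(plus(plus(op(unit,1),1),d)) = leaf(X1).
Decompose op/2: false = 5,  unit = unit.
Clash: constants false and 5 differ; no unifier exists.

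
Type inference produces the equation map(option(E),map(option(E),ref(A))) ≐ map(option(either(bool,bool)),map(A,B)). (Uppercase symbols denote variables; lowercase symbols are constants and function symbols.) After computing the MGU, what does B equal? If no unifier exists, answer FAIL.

Decompose map/2: option(E) ≐ option(either(bool,bool)),  map(option(E),ref(A)) ≐ map(A,B).
Decompose option/1: E ≐ either(bool,bool).
Bind E := either(bool,bool); substituting into the remaining equation gives: map(option(either(bool,bool)),ref(A)) ≐ map(A,B).
Decompose map/2: option(either(bool,bool)) ≐ A,  ref(A) ≐ B.
Bind A := option(either(bool,bool)); substituting into the remaining equation gives: ref(option(either(bool,bool))) ≐ B.
Bind B := ref(option(either(bool,bool))).
MGU = { E ↦ either(bool,bool), A ↦ option(either(bool,bool)), B ↦ ref(option(either(bool,bool))) }, so B ↦ ref(option(either(bool,bool))).

ref(option(either(bool,bool)))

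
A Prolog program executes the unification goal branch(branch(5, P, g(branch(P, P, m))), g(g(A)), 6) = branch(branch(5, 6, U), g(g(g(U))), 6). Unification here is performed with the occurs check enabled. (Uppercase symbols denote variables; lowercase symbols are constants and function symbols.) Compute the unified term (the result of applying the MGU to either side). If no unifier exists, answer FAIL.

branch(branch(5, 6, g(branch(6, 6, m))), g(g(g(g(branch(6, 6, m))))), 6)

Decompose branch/3: branch(5, P, g(branch(P, P, m))) = branch(5, 6, U),  g(g(A)) = g(g(g(U))),  6 = 6.
Decompose branch/3: 5 = 5,  P = 6,  g(branch(P, P, m)) = U.
Delete trivial equation 5 = 5.
Bind P := 6; substituting into the one remaining equation that mentions P gives: g(branch(6, 6, m)) = U.
Bind U := g(branch(6, 6, m)); substituting into the one remaining equation that mentions U gives: g(g(A)) = g(g(g(g(branch(6, 6, m))))).
Decompose g/1: g(A) = g(g(g(branch(6, 6, m)))).
Decompose g/1: A = g(g(branch(6, 6, m))).
Bind A := g(g(branch(6, 6, m))); no other remaining equation mentions A.
Delete trivial equation 6 = 6.
Applying the MGU to either side gives branch(branch(5, 6, g(branch(6, 6, m))), g(g(g(g(branch(6, 6, m))))), 6).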